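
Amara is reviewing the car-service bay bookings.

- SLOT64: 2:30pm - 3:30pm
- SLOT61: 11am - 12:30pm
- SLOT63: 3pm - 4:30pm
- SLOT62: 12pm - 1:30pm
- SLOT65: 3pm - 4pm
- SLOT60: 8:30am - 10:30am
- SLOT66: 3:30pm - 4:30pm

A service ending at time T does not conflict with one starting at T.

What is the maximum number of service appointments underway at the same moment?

Sweep the timeline, counting +1 at each start and −1 at each end (ends before starts at a tie):
8:30am start SLOT60 → 1
10:30am end SLOT60 → 0
11am start SLOT61 → 1
12pm start SLOT62 → 2
12:30pm end SLOT61 → 1
1:30pm end SLOT62 → 0
2:30pm start SLOT64 → 1
3pm start SLOT63 → 2
3pm start SLOT65 → 3
3:30pm end SLOT64 → 2
3:30pm start SLOT66 → 3
4pm end SLOT65 → 2
4:30pm end SLOT63 → 1
4:30pm end SLOT66 → 0
Peak is 3, at 3pm (SLOT63, SLOT64, SLOT65).

3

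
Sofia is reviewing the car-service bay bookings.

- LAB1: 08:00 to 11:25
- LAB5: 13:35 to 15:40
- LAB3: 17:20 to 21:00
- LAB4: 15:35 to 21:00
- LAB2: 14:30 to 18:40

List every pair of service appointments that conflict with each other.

LAB2 & LAB3, LAB2 & LAB4, LAB2 & LAB5, LAB3 & LAB4, LAB4 & LAB5

Sorted by start: LAB1, LAB5, LAB2, LAB4, LAB3.
LAB5 starts after LAB1 ends, so LAB1 has no further overlaps.
LAB2 starts before LAB5 ends → LAB5 and LAB2 overlap.
LAB4 starts before LAB5 ends → LAB5 and LAB4 overlap.
LAB3 starts after LAB5 ends.
LAB4 starts before LAB2 ends → LAB2 and LAB4 overlap.
LAB3 starts before LAB2 ends → LAB2 and LAB3 overlap.
LAB3 starts before LAB4 ends → LAB4 and LAB3 overlap.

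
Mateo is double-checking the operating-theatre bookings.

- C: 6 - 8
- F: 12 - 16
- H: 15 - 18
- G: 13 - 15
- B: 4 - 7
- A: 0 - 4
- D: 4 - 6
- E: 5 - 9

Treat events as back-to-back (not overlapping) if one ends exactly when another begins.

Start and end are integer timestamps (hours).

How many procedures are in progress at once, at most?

Walk through starts and ends in time order (an end at T is processed before a start at T):
0 start A → 1
4 end A → 0
4 start B → 1
4 start D → 2
5 start E → 3
6 end D → 2
6 start C → 3
7 end B → 2
8 end C → 1
9 end E → 0
12 start F → 1
13 start G → 2
15 end G → 1
15 start H → 2
16 end F → 1
18 end H → 0
Peak is 3, at 5 (B, D, E).

3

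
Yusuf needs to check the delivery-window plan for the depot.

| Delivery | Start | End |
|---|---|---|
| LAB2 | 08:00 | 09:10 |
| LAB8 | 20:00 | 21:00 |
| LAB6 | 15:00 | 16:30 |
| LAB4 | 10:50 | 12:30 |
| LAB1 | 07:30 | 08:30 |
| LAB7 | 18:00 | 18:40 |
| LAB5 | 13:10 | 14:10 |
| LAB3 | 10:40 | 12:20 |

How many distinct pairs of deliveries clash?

2

Sorted by start: LAB1, LAB2, LAB3, LAB4, LAB5, LAB6, LAB7, LAB8.
LAB2 starts before LAB1 ends → LAB1 and LAB2 overlap.
LAB3 starts after LAB1 ends — done with LAB1.
LAB3 starts after LAB2 ends — done with LAB2.
LAB4 starts before LAB3 ends → LAB3 and LAB4 overlap.
LAB5 starts after LAB3 ends — done with LAB3.
LAB5 starts after LAB4 ends — done with LAB4.
LAB6 starts after LAB5 ends — done with LAB5.
LAB7 starts after LAB6 ends — done with LAB6.
LAB8 starts after LAB7 ends.
Overlapping pairs: LAB1 & LAB2, LAB3 & LAB4 — 2 in total.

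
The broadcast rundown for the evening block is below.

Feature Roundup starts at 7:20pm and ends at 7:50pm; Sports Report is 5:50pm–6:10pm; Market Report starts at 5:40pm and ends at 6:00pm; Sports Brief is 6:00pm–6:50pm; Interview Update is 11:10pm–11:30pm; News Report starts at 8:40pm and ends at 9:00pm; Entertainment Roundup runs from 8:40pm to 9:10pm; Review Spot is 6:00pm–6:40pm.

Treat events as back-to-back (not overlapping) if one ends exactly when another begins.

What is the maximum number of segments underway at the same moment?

3

Sort all start/end points and keep a running count:
5:40pm start Market Report → 1
5:50pm start Sports Report → 2
6:00pm end Market Report → 1
6:00pm start Review Spot → 2
6:00pm start Sports Brief → 3
6:10pm end Sports Report → 2
6:40pm end Review Spot → 1
6:50pm end Sports Brief → 0
7:20pm start Feature Roundup → 1
7:50pm end Feature Roundup → 0
8:40pm start Entertainment Roundup → 1
8:40pm start News Report → 2
9:00pm end News Report → 1
9:10pm end Entertainment Roundup → 0
11:10pm start Interview Update → 1
11:30pm end Interview Update → 0
Peak is 3, at 6:00pm (Review Spot, Sports Brief, Sports Report).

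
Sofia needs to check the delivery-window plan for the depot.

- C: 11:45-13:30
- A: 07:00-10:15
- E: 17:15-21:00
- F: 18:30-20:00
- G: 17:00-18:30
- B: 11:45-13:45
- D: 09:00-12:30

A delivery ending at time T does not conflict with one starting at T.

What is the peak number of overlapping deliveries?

Walk through starts and ends in time order (an end at T is processed before a start at T):
07:00 start A → 1
09:00 start D → 2
10:15 end A → 1
11:45 start B → 2
11:45 start C → 3
12:30 end D → 2
13:30 end C → 1
13:45 end B → 0
17:00 start G → 1
17:15 start E → 2
18:30 end G → 1
18:30 start F → 2
20:00 end F → 1
21:00 end E → 0
Peak is 3, at 11:45 (B, C, D).

3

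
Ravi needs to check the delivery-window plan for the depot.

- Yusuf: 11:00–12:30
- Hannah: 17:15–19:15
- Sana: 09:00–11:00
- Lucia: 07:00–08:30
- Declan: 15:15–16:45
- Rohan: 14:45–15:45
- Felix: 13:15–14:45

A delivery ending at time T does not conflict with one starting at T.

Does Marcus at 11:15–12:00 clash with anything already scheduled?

Yes — it overlaps Yusuf

Lucia: ends 08:30 at or before Marcus starts 11:15 → clear.
Sana: ends 11:00 at or before Marcus starts 11:15 → clear.
Yusuf: starts 11:00 before Marcus ends 12:00, and ends 12:30 after Marcus starts 11:15 → overlap.
Felix: starts 13:15 at or after Marcus ends 12:00 → clear.
Rohan: starts 14:45 at or after Marcus ends 12:00 → clear.
Declan: starts 15:15 at or after Marcus ends 12:00 → clear.
Hannah: starts 17:15 at or after Marcus ends 12:00 → clear.
Marcus overlaps Yusuf.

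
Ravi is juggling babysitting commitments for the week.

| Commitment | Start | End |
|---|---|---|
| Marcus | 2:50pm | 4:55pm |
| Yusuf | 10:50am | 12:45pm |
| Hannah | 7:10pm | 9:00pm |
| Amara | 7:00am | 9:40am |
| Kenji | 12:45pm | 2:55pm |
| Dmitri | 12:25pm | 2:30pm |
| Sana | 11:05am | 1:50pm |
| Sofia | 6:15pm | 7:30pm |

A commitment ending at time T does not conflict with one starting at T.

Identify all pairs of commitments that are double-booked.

Dmitri & Kenji, Dmitri & Sana, Dmitri & Yusuf, Hannah & Sofia, Kenji & Marcus, Kenji & Sana, Sana & Yusuf

Sorted by start: Amara, Yusuf, Sana, Dmitri, Kenji, Marcus, Sofia, Hannah.
Yusuf starts after Amara ends; Amara is clear from here.
Sana starts before Yusuf ends → Yusuf and Sana overlap.
Dmitri starts before Yusuf ends → Yusuf and Dmitri overlap.
Kenji starts exactly when Yusuf ends (back-to-back, no overlap); Yusuf is clear from here.
Dmitri starts before Sana ends → Sana and Dmitri overlap.
Kenji starts before Sana ends → Sana and Kenji overlap.
Marcus starts after Sana ends; Sana is clear from here.
Kenji starts before Dmitri ends → Dmitri and Kenji overlap.
Marcus starts after Dmitri ends; Dmitri is clear from here.
Marcus starts before Kenji ends → Kenji and Marcus overlap.
Sofia starts after Kenji ends; Kenji is clear from here.
Sofia starts after Marcus ends; Marcus is clear from here.
Hannah starts before Sofia ends → Sofia and Hannah overlap.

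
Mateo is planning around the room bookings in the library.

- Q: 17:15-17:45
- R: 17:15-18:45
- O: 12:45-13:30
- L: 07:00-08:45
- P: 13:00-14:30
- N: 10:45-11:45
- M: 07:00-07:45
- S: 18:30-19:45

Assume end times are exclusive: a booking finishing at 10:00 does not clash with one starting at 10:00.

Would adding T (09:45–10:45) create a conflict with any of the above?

No — it doesn't clash with anything

L: ends 08:45 at or before T starts 09:45 → clear.
M: ends 07:45 at or before T starts 09:45 → clear.
N: starts 10:45 at or after T ends 10:45 → clear.
O: starts 12:45 at or after T ends 10:45 → clear.
P: starts 13:00 at or after T ends 10:45 → clear.
Q: starts 17:15 at or after T ends 10:45 → clear.
R: starts 17:15 at or after T ends 10:45 → clear.
S: starts 18:30 at or after T ends 10:45 → clear.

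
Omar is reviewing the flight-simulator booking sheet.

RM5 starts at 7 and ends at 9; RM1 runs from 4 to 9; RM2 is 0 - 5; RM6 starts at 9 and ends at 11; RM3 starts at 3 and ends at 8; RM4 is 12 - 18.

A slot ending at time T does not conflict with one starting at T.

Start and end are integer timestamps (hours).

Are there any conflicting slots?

Yes

Sorted by start: RM2, RM3, RM1, RM5, RM6, RM4.
RM3 starts before RM2 ends → RM2 and RM3 overlap.
That's a conflict, so the schedule is not conflict-free.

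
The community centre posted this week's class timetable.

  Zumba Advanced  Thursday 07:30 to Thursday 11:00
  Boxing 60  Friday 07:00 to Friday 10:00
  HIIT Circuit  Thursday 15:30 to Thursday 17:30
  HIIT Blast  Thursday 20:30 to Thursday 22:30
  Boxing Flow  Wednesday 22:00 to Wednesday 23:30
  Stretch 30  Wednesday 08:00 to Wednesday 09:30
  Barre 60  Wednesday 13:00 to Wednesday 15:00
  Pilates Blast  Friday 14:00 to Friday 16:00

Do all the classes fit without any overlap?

Yes

Sorted by start: Stretch 30, Barre 60, Boxing Flow, Zumba Advanced, HIIT Circuit, HIIT Blast, Boxing 60, Pilates Blast.
Barre 60 starts after Stretch 30 ends; Stretch 30 is clear from here.
Boxing Flow starts after Barre 60 ends; Barre 60 is clear from here.
Zumba Advanced starts after Boxing Flow ends; Boxing Flow is clear from here.
HIIT Circuit starts after Zumba Advanced ends; Zumba Advanced is clear from here.
HIIT Blast starts after HIIT Circuit ends; HIIT Circuit is clear from here.
Boxing 60 starts after HIIT Blast ends; HIIT Blast is clear from here.
Pilates Blast starts after Boxing 60 ends.
Every pair is clear; the schedule has no overlaps.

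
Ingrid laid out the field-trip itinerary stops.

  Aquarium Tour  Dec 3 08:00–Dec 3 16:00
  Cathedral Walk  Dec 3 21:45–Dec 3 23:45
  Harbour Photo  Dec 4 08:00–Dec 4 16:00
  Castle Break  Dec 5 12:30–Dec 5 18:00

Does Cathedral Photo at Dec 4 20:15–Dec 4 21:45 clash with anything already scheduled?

No — it doesn't clash with anything

Aquarium Tour: ends Dec 3 16:00 at or before Cathedral Photo starts Dec 4 20:15 → clear.
Cathedral Walk: ends Dec 3 23:45 at or before Cathedral Photo starts Dec 4 20:15 → clear.
Harbour Photo: ends Dec 4 16:00 at or before Cathedral Photo starts Dec 4 20:15 → clear.
Castle Break: starts Dec 5 12:30 at or after Cathedral Photo ends Dec 4 21:45 → clear.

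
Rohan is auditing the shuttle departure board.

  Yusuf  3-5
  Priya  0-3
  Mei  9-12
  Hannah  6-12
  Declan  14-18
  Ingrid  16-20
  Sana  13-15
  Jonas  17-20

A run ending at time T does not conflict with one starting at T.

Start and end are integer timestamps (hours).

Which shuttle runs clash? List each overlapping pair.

Declan & Ingrid, Declan & Jonas, Declan & Sana, Hannah & Mei, Ingrid & Jonas

Sorted by start: Priya, Yusuf, Hannah, Mei, Sana, Declan, Ingrid, Jonas.
Yusuf starts exactly when Priya ends (back-to-back, no overlap); Priya is clear from here.
Hannah starts after Yusuf ends; Yusuf is clear from here.
Mei starts before Hannah ends → Hannah and Mei overlap.
Sana starts after Hannah ends; Hannah is clear from here.
Sana starts after Mei ends; Mei is clear from here.
Declan starts before Sana ends → Sana and Declan overlap.
Ingrid starts after Sana ends; Sana is clear from here.
Ingrid starts before Declan ends → Declan and Ingrid overlap.
Jonas starts before Declan ends → Declan and Jonas overlap.
Jonas starts before Ingrid ends → Ingrid and Jonas overlap.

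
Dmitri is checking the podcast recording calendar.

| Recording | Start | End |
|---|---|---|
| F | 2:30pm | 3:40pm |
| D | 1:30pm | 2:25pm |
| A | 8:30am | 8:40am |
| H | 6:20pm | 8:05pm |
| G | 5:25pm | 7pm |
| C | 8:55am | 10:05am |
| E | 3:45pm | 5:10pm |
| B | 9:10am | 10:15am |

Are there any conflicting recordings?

Yes

Two intervals overlap when each starts before the other ends.
Sorted by start: A, C, B, D, F, E, G, H.
C starts after A ends, so nothing later overlaps A either.
B starts before C ends → C and B overlap.
That's a conflict, so the schedule is not conflict-free.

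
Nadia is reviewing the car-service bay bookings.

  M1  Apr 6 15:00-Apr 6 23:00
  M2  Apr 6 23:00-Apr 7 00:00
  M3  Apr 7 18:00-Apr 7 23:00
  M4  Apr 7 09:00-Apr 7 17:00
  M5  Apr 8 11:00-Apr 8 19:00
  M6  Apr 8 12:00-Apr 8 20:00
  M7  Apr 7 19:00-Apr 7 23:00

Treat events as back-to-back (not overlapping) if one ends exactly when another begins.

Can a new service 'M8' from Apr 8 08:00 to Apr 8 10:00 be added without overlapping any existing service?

Yes — the slot is free

M1: ends Apr 6 23:00 at or before M8 starts Apr 8 08:00 → clear.
M2: ends Apr 7 00:00 at or before M8 starts Apr 8 08:00 → clear.
M4: ends Apr 7 17:00 at or before M8 starts Apr 8 08:00 → clear.
M3: ends Apr 7 23:00 at or before M8 starts Apr 8 08:00 → clear.
M7: ends Apr 7 23:00 at or before M8 starts Apr 8 08:00 → clear.
M5: starts Apr 8 11:00 at or after M8 ends Apr 8 10:00 → clear.
M6: starts Apr 8 12:00 at or after M8 ends Apr 8 10:00 → clear.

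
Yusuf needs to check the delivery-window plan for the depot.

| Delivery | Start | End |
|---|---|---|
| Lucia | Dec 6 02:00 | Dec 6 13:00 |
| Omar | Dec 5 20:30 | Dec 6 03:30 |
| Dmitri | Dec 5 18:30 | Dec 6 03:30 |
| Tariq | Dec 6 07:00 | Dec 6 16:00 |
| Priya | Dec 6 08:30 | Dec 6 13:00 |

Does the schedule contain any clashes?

Check each pair: they overlap iff neither finishes before the other starts.
Sorted by start: Dmitri, Omar, Lucia, Tariq, Priya.
Omar starts before Dmitri ends → Dmitri and Omar overlap.
That's a conflict, so the schedule is not conflict-free.

Yes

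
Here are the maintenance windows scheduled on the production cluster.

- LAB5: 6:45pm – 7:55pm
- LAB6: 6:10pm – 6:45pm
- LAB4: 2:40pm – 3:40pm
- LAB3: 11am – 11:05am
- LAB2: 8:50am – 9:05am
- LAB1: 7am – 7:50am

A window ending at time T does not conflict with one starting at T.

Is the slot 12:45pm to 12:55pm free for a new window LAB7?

Yes — the slot is free

LAB1: ends 7:50am at or before LAB7 starts 12:45pm → clear.
LAB2: ends 9:05am at or before LAB7 starts 12:45pm → clear.
LAB3: ends 11:05am at or before LAB7 starts 12:45pm → clear.
LAB4: starts 2:40pm at or after LAB7 ends 12:55pm → clear.
LAB6: starts 6:10pm at or after LAB7 ends 12:55pm → clear.
LAB5: starts 6:45pm at or after LAB7 ends 12:55pm → clear.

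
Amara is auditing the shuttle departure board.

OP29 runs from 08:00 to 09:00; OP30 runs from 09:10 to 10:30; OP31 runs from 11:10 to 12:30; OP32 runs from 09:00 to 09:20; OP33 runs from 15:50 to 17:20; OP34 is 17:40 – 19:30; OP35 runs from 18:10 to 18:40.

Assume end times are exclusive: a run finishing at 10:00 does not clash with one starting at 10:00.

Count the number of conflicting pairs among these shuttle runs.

Check each pair: they overlap iff neither finishes before the other starts.
Sorted by start: OP29, OP32, OP30, OP31, OP33, OP34, OP35.
OP32 starts exactly when OP29 ends (back-to-back, no overlap) — done with OP29.
OP30 starts before OP32 ends → OP32 and OP30 overlap.
OP31 starts after OP32 ends — done with OP32.
OP31 starts after OP30 ends — done with OP30.
OP33 starts after OP31 ends — done with OP31.
OP34 starts after OP33 ends — done with OP33.
OP35 starts before OP34 ends → OP34 and OP35 overlap.
Overlapping pairs: OP30 & OP32, OP34 & OP35 — 2 in total.

2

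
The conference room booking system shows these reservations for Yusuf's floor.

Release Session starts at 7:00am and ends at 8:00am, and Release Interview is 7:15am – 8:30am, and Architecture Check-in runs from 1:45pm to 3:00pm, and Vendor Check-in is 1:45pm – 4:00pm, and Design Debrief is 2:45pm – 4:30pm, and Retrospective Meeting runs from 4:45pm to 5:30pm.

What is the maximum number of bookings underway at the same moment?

Walk through starts and ends in time order (an end at T is processed before a start at T):
7:00am start Release Session → 1
7:15am start Release Interview → 2
8:00am end Release Session → 1
8:30am end Release Interview → 0
1:45pm start Architecture Check-in → 1
1:45pm start Vendor Check-in → 2
2:45pm start Design Debrief → 3
3:00pm end Architecture Check-in → 2
4:00pm end Vendor Check-in → 1
4:30pm end Design Debrief → 0
4:45pm start Retrospective Meeting → 1
5:30pm end Retrospective Meeting → 0
Peak is 3, at 2:45pm (Architecture Check-in, Design Debrief, Vendor Check-in).

3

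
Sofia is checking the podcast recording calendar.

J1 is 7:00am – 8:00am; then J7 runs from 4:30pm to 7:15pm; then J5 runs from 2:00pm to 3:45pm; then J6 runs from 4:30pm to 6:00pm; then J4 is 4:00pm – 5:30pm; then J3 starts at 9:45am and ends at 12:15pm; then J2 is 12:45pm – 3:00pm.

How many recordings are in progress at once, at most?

Sort all start/end points and keep a running count:
7:00am start J1 → 1
8:00am end J1 → 0
9:45am start J3 → 1
12:15pm end J3 → 0
12:45pm start J2 → 1
2:00pm start J5 → 2
3:00pm end J2 → 1
3:45pm end J5 → 0
4:00pm start J4 → 1
4:30pm start J6 → 2
4:30pm start J7 → 3
5:30pm end J4 → 2
6:00pm end J6 → 1
7:15pm end J7 → 0
Peak is 3, at 4:30pm (J4, J6, J7).

3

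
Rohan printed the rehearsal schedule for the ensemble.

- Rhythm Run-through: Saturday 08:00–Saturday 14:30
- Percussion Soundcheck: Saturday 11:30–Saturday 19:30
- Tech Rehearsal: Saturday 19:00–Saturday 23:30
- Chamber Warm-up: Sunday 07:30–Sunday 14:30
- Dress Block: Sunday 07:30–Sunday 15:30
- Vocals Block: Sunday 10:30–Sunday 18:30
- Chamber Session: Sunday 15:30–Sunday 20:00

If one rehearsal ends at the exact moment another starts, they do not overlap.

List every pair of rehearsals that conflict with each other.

Check each pair: they overlap iff neither finishes before the other starts.
Sorted by start: Rhythm Run-through, Percussion Soundcheck, Tech Rehearsal, Chamber Warm-up, Dress Block, Vocals Block, Chamber Session.
Percussion Soundcheck starts before Rhythm Run-through ends → Rhythm Run-through and Percussion Soundcheck overlap.
Tech Rehearsal starts after Rhythm Run-through ends, so Rhythm Run-through has no further overlaps.
Tech Rehearsal starts before Percussion Soundcheck ends → Percussion Soundcheck and Tech Rehearsal overlap.
Chamber Warm-up starts after Percussion Soundcheck ends, so Percussion Soundcheck has no further overlaps.
Chamber Warm-up starts after Tech Rehearsal ends, so Tech Rehearsal has no further overlaps.
Dress Block starts before Chamber Warm-up ends → Chamber Warm-up and Dress Block overlap.
Vocals Block starts before Chamber Warm-up ends → Chamber Warm-up and Vocals Block overlap.
Chamber Session starts after Chamber Warm-up ends.
Vocals Block starts before Dress Block ends → Dress Block and Vocals Block overlap.
Chamber Session starts exactly when Dress Block ends (back-to-back, no overlap).
Chamber Session starts before Vocals Block ends → Vocals Block and Chamber Session overlap.

Chamber Session & Vocals Block, Chamber Warm-up & Dress Block, Chamber Warm-up & Vocals Block, Dress Block & Vocals Block, Percussion Soundcheck & Rhythm Run-through, Percussion Soundcheck & Tech Rehearsal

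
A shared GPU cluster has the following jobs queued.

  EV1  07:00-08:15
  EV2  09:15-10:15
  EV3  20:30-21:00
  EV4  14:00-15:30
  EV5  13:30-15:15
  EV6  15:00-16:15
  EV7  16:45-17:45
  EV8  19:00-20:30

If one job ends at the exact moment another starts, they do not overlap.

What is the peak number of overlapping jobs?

3

Sweep the timeline, counting +1 at each start and −1 at each end (ends before starts at a tie):
07:00 start EV1 → 1
08:15 end EV1 → 0
09:15 start EV2 → 1
10:15 end EV2 → 0
13:30 start EV5 → 1
14:00 start EV4 → 2
15:00 start EV6 → 3
15:15 end EV5 → 2
15:30 end EV4 → 1
16:15 end EV6 → 0
16:45 start EV7 → 1
17:45 end EV7 → 0
19:00 start EV8 → 1
20:30 end EV8 → 0
20:30 start EV3 → 1
21:00 end EV3 → 0
Peak is 3, at 15:00 (EV4, EV5, EV6).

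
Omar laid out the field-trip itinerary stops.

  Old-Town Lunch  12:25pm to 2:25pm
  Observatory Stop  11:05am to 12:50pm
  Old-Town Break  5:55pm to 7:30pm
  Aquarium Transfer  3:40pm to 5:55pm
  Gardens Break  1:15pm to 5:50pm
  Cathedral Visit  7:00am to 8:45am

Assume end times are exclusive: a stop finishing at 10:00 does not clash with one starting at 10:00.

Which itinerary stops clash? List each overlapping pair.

Aquarium Transfer & Gardens Break, Gardens Break & Old-Town Lunch, Observatory Stop & Old-Town Lunch

Two intervals overlap when each starts before the other ends.
Sorted by start: Cathedral Visit, Observatory Stop, Old-Town Lunch, Gardens Break, Aquarium Transfer, Old-Town Break.
Observatory Stop starts after Cathedral Visit ends, so Cathedral Visit has no further overlaps.
Old-Town Lunch starts before Observatory Stop ends → Observatory Stop and Old-Town Lunch overlap.
Gardens Break starts after Observatory Stop ends, so Observatory Stop has no further overlaps.
Gardens Break starts before Old-Town Lunch ends → Old-Town Lunch and Gardens Break overlap.
Aquarium Transfer starts after Old-Town Lunch ends, so Old-Town Lunch has no further overlaps.
Aquarium Transfer starts before Gardens Break ends → Gardens Break and Aquarium Transfer overlap.
Old-Town Break starts after Gardens Break ends.
Old-Town Break starts exactly when Aquarium Transfer ends (back-to-back, no overlap).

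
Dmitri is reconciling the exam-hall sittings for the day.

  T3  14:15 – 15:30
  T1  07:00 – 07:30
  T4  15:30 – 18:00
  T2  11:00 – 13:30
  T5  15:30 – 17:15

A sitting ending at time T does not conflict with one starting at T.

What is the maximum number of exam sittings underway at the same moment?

2

Walk through starts and ends in time order (an end at T is processed before a start at T):
07:00 start T1 → 1
07:30 end T1 → 0
11:00 start T2 → 1
13:30 end T2 → 0
14:15 start T3 → 1
15:30 end T3 → 0
15:30 start T4 → 1
15:30 start T5 → 2
17:15 end T5 → 1
18:00 end T4 → 0
Peak is 2, at 15:30 (T4, T5).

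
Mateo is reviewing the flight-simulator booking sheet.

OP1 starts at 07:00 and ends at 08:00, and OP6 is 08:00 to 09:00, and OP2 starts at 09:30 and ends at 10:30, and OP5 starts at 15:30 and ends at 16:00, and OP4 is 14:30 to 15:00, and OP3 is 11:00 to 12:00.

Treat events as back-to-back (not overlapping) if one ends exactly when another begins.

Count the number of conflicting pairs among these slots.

0

Two intervals overlap when each starts before the other ends.
Sorted by start: OP1, OP6, OP2, OP3, OP4, OP5.
OP6 starts exactly when OP1 ends (back-to-back, no overlap); OP1 is clear from here.
OP2 starts after OP6 ends; OP6 is clear from here.
OP3 starts after OP2 ends; OP2 is clear from here.
OP4 starts after OP3 ends; OP3 is clear from here.
OP5 starts after OP4 ends.
No pair overlaps.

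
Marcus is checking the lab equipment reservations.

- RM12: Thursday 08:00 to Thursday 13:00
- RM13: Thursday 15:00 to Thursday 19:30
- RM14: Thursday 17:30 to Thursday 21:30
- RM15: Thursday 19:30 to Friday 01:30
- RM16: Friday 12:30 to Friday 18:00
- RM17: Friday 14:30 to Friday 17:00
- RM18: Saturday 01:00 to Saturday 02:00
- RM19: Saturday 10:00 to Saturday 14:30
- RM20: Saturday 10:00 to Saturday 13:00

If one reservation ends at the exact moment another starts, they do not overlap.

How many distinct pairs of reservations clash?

Sorted by start: RM12, RM13, RM14, RM15, RM16, RM17, RM18, RM19, RM20.
RM13 starts after RM12 ends — done with RM12.
RM14 starts before RM13 ends → RM13 and RM14 overlap.
RM15 starts exactly when RM13 ends (back-to-back, no overlap) — done with RM13.
RM15 starts before RM14 ends → RM14 and RM15 overlap.
RM16 starts after RM14 ends — done with RM14.
RM16 starts after RM15 ends — done with RM15.
RM17 starts before RM16 ends → RM16 and RM17 overlap.
RM18 starts after RM16 ends — done with RM16.
RM18 starts after RM17 ends — done with RM17.
RM19 starts after RM18 ends — done with RM18.
RM20 starts before RM19 ends → RM19 and RM20 overlap.
Overlapping pairs: RM13 & RM14, RM14 & RM15, RM16 & RM17, RM19 & RM20 — 4 in total.

4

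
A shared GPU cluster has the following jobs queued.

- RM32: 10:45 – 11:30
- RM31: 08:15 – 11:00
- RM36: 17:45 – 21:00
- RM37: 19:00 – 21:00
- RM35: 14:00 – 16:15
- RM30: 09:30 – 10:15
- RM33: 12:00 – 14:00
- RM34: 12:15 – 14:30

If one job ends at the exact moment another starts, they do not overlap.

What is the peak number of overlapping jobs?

2

Sort all start/end points and keep a running count:
08:15 start RM31 → 1
09:30 start RM30 → 2
10:15 end RM30 → 1
10:45 start RM32 → 2
11:00 end RM31 → 1
11:30 end RM32 → 0
12:00 start RM33 → 1
12:15 start RM34 → 2
14:00 end RM33 → 1
14:00 start RM35 → 2
14:30 end RM34 → 1
16:15 end RM35 → 0
17:45 start RM36 → 1
19:00 start RM37 → 2
21:00 end RM36 → 1
21:00 end RM37 → 0
Peak is 2, at 09:30 (RM30, RM31).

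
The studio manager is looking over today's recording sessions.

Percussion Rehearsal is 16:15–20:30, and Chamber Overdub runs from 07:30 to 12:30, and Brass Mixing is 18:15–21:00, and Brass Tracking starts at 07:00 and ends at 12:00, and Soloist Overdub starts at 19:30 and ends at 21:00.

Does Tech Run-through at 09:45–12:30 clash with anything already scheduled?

Brass Tracking: starts 07:00 before Tech Run-through ends 12:30, and ends 12:00 after Tech Run-through starts 09:45 → overlap.
Chamber Overdub: starts 07:30 before Tech Run-through ends 12:30, and ends 12:30 after Tech Run-through starts 09:45 → overlap.
Percussion Rehearsal: starts 16:15 at or after Tech Run-through ends 12:30 → clear.
Brass Mixing: starts 18:15 at or after Tech Run-through ends 12:30 → clear.
Soloist Overdub: starts 19:30 at or after Tech Run-through ends 12:30 → clear.
Tech Run-through overlaps Chamber Overdub, Brass Tracking.

Yes — it overlaps Brass Tracking, Chamber Overdub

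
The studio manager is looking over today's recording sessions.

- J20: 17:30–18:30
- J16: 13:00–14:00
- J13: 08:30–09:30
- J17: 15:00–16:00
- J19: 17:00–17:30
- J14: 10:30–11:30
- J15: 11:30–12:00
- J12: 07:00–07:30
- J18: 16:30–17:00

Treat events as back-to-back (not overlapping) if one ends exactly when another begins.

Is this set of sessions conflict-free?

Two intervals overlap when each starts before the other ends.
Sorted by start: J12, J13, J14, J15, J16, J17, J18, J19, J20.
J13 starts after J12 ends, so J12 has no further overlaps.
J14 starts after J13 ends, so J13 has no further overlaps.
J15 starts exactly when J14 ends (back-to-back, no overlap), so J14 has no further overlaps.
J16 starts after J15 ends, so J15 has no further overlaps.
J17 starts after J16 ends, so J16 has no further overlaps.
J18 starts after J17 ends, so J17 has no further overlaps.
J19 starts exactly when J18 ends (back-to-back, no overlap), so J18 has no further overlaps.
J20 starts exactly when J19 ends (back-to-back, no overlap).
Every pair is clear; the schedule has no overlaps.

Yes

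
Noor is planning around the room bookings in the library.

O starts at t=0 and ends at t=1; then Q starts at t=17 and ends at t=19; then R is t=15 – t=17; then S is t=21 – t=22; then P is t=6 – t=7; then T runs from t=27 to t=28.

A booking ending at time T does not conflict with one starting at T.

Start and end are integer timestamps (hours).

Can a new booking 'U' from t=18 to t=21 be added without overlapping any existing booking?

No — it overlaps Q

O: ends t=1 at or before U starts t=18 → clear.
P: ends t=7 at or before U starts t=18 → clear.
R: ends t=17 at or before U starts t=18 → clear.
Q: starts t=17 before U ends t=21, and ends t=19 after U starts t=18 → overlap.
S: starts t=21 at or after U ends t=21 → clear.
T: starts t=27 at or after U ends t=21 → clear.
U overlaps Q.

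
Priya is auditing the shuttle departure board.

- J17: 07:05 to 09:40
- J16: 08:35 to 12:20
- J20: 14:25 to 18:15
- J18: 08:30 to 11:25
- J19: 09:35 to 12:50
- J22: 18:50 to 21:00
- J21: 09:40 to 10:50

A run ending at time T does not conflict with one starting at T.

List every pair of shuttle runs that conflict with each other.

Sorted by start: J17, J18, J16, J19, J21, J20, J22.
J18 starts before J17 ends → J17 and J18 overlap.
J16 starts before J17 ends → J17 and J16 overlap.
J19 starts before J17 ends → J17 and J19 overlap.
J21 starts exactly when J17 ends (back-to-back, no overlap), so J17 has no further overlaps.
J16 starts before J18 ends → J18 and J16 overlap.
J19 starts before J18 ends → J18 and J19 overlap.
J21 starts before J18 ends → J18 and J21 overlap.
J20 starts after J18 ends, so J18 has no further overlaps.
J19 starts before J16 ends → J16 and J19 overlap.
J21 starts before J16 ends → J16 and J21 overlap.
J20 starts after J16 ends, so J16 has no further overlaps.
J21 starts before J19 ends → J19 and J21 overlap.
J20 starts after J19 ends, so J19 has no further overlaps.
J20 starts after J21 ends, so J21 has no further overlaps.
J22 starts after J20 ends.

J16 & J17, J16 & J18, J16 & J19, J16 & J21, J17 & J18, J17 & J19, J18 & J19, J18 & J21, J19 & J21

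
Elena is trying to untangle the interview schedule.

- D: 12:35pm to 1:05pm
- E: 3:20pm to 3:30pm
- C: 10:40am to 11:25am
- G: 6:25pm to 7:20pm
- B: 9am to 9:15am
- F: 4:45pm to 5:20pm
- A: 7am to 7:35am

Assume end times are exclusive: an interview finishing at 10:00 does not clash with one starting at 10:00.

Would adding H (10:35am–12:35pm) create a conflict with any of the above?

Yes — it overlaps C

A: ends 7:35am at or before H starts 10:35am → clear.
B: ends 9:15am at or before H starts 10:35am → clear.
C: starts 10:40am before H ends 12:35pm, and ends 11:25am after H starts 10:35am → overlap.
D: starts 12:35pm at or after H ends 12:35pm → clear.
E: starts 3:20pm at or after H ends 12:35pm → clear.
F: starts 4:45pm at or after H ends 12:35pm → clear.
G: starts 6:25pm at or after H ends 12:35pm → clear.
H overlaps C.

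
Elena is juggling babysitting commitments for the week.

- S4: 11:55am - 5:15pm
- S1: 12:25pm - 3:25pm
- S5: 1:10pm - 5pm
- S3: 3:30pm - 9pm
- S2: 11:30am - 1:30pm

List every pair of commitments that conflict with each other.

Sorted by start: S2, S4, S1, S5, S3.
S4 starts before S2 ends → S2 and S4 overlap.
S1 starts before S2 ends → S2 and S1 overlap.
S5 starts before S2 ends → S2 and S5 overlap.
S3 starts after S2 ends.
S1 starts before S4 ends → S4 and S1 overlap.
S5 starts before S4 ends → S4 and S5 overlap.
S3 starts before S4 ends → S4 and S3 overlap.
S5 starts before S1 ends → S1 and S5 overlap.
S3 starts after S1 ends.
S3 starts before S5 ends → S5 and S3 overlap.

S1 & S2, S1 & S4, S1 & S5, S2 & S4, S2 & S5, S3 & S4, S3 & S5, S4 & S5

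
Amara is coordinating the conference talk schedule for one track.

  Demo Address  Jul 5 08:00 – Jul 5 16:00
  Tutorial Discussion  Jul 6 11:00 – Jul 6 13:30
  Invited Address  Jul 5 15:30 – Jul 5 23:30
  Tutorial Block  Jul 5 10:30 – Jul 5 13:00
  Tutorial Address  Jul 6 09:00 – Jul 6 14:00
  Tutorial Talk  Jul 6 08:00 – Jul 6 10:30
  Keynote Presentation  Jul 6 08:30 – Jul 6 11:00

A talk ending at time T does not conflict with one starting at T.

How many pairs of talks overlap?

6

Sorted by start: Demo Address, Tutorial Block, Invited Address, Tutorial Talk, Keynote Presentation, Tutorial Address, Tutorial Discussion.
Tutorial Block starts before Demo Address ends → Demo Address and Tutorial Block overlap.
Invited Address starts before Demo Address ends → Demo Address and Invited Address overlap.
Tutorial Talk starts after Demo Address ends, so Demo Address has no further overlaps.
Invited Address starts after Tutorial Block ends, so Tutorial Block has no further overlaps.
Tutorial Talk starts after Invited Address ends, so Invited Address has no further overlaps.
Keynote Presentation starts before Tutorial Talk ends → Tutorial Talk and Keynote Presentation overlap.
Tutorial Address starts before Tutorial Talk ends → Tutorial Talk and Tutorial Address overlap.
Tutorial Discussion starts after Tutorial Talk ends.
Tutorial Address starts before Keynote Presentation ends → Keynote Presentation and Tutorial Address overlap.
Tutorial Discussion starts exactly when Keynote Presentation ends (back-to-back, no overlap).
Tutorial Discussion starts before Tutorial Address ends → Tutorial Address and Tutorial Discussion overlap.
Overlapping pairs: Demo Address & Invited Address, Demo Address & Tutorial Block, Keynote Presentation & Tutorial Address, Keynote Presentation & Tutorial Talk, Tutorial Address & Tutorial Discussion, Tutorial Address & Tutorial Talk — 6 in total.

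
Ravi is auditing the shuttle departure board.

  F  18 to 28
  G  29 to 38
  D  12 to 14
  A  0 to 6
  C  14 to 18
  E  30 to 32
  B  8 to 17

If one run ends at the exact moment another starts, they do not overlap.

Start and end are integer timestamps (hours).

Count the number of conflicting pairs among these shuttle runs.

Sorted by start: A, B, D, C, F, G, E.
B starts after A ends, so nothing later overlaps A either.
D starts before B ends → B and D overlap.
C starts before B ends → B and C overlap.
F starts after B ends, so nothing later overlaps B either.
C starts exactly when D ends (back-to-back, no overlap), so nothing later overlaps D either.
F starts exactly when C ends (back-to-back, no overlap), so nothing later overlaps C either.
G starts after F ends, so nothing later overlaps F either.
E starts before G ends → G and E overlap.
Overlapping pairs: B & C, B & D, E & G — 3 in total.

3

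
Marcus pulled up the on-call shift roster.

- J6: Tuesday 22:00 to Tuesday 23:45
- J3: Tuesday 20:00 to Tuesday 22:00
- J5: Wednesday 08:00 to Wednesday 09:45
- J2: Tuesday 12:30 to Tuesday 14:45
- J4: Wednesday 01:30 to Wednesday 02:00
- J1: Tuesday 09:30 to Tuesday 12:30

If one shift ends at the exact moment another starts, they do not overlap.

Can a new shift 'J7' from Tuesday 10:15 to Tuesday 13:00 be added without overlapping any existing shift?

J1: starts Tuesday 09:30 before J7 ends Tuesday 13:00, and ends Tuesday 12:30 after J7 starts Tuesday 10:15 → overlap.
J2: starts Tuesday 12:30 before J7 ends Tuesday 13:00, and ends Tuesday 14:45 after J7 starts Tuesday 10:15 → overlap.
J3: starts Tuesday 20:00 at or after J7 ends Tuesday 13:00 → clear.
J6: starts Tuesday 22:00 at or after J7 ends Tuesday 13:00 → clear.
J4: starts Wednesday 01:30 at or after J7 ends Tuesday 13:00 → clear.
J5: starts Wednesday 08:00 at or after J7 ends Tuesday 13:00 → clear.
J7 overlaps J1, J2.

No — it overlaps J1, J2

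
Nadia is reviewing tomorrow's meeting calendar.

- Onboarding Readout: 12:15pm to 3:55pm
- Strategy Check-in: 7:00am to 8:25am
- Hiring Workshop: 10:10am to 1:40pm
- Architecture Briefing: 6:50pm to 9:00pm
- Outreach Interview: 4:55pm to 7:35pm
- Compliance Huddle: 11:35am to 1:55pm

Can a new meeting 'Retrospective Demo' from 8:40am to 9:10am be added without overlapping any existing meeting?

Yes — the slot is free

Strategy Check-in: ends 8:25am at or before Retrospective Demo starts 8:40am → clear.
Hiring Workshop: starts 10:10am at or after Retrospective Demo ends 9:10am → clear.
Compliance Huddle: starts 11:35am at or after Retrospective Demo ends 9:10am → clear.
Onboarding Readout: starts 12:15pm at or after Retrospective Demo ends 9:10am → clear.
Outreach Interview: starts 4:55pm at or after Retrospective Demo ends 9:10am → clear.
Architecture Briefing: starts 6:50pm at or after Retrospective Demo ends 9:10am → clear.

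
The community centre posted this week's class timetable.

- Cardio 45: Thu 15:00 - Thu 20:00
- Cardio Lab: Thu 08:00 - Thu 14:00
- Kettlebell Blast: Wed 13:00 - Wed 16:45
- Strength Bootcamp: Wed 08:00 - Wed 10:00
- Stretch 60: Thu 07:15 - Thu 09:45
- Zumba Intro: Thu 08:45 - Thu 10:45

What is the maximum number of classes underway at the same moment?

3

Sweep the timeline, counting +1 at each start and −1 at each end (ends before starts at a tie):
Wed 08:00 start Strength Bootcamp → 1
Wed 10:00 end Strength Bootcamp → 0
Wed 13:00 start Kettlebell Blast → 1
Wed 16:45 end Kettlebell Blast → 0
Thu 07:15 start Stretch 60 → 1
Thu 08:00 start Cardio Lab → 2
Thu 08:45 start Zumba Intro → 3
Thu 09:45 end Stretch 60 → 2
Thu 10:45 end Zumba Intro → 1
Thu 14:00 end Cardio Lab → 0
Thu 15:00 start Cardio 45 → 1
Thu 20:00 end Cardio 45 → 0
Peak is 3, at Thu 08:45 (Cardio Lab, Stretch 60, Zumba Intro).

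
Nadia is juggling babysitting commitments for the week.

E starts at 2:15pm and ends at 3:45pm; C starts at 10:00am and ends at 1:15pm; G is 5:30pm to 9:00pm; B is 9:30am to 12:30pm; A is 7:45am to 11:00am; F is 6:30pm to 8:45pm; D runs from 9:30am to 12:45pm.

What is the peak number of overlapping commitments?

4

Sort all start/end points and keep a running count:
7:45am start A → 1
9:30am start B → 2
9:30am start D → 3
10:00am start C → 4
11:00am end A → 3
12:30pm end B → 2
12:45pm end D → 1
1:15pm end C → 0
2:15pm start E → 1
3:45pm end E → 0
5:30pm start G → 1
6:30pm start F → 2
8:45pm end F → 1
9:00pm end G → 0
Peak is 4, at 10:00am (A, B, C, D).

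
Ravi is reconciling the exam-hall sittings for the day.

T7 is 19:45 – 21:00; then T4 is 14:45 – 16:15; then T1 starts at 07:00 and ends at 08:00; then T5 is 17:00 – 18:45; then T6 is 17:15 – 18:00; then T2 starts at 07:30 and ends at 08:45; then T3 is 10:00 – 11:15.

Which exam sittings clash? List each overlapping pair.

Two intervals overlap when each starts before the other ends.
Sorted by start: T1, T2, T3, T4, T5, T6, T7.
T2 starts before T1 ends → T1 and T2 overlap.
T3 starts after T1 ends, so T1 has no further overlaps.
T3 starts after T2 ends, so T2 has no further overlaps.
T4 starts after T3 ends, so T3 has no further overlaps.
T5 starts after T4 ends, so T4 has no further overlaps.
T6 starts before T5 ends → T5 and T6 overlap.
T7 starts after T5 ends.
T7 starts after T6 ends.

T1 & T2, T5 & T6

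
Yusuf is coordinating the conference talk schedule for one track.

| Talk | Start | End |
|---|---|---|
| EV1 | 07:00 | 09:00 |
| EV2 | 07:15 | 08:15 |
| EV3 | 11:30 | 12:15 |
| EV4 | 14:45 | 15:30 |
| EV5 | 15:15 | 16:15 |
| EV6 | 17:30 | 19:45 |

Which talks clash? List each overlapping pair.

EV1 & EV2, EV4 & EV5

Sorted by start: EV1, EV2, EV3, EV4, EV5, EV6.
EV2 starts before EV1 ends → EV1 and EV2 overlap.
EV3 starts after EV1 ends — done with EV1.
EV3 starts after EV2 ends — done with EV2.
EV4 starts after EV3 ends — done with EV3.
EV5 starts before EV4 ends → EV4 and EV5 overlap.
EV6 starts after EV4 ends.
EV6 starts after EV5 ends.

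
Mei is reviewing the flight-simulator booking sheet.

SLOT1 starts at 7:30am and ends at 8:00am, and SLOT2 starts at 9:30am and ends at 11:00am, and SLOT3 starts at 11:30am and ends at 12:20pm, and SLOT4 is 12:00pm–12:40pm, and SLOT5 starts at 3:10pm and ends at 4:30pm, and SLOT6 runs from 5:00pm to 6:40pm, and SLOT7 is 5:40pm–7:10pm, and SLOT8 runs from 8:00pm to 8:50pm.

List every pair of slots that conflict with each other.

SLOT3 & SLOT4, SLOT6 & SLOT7

Sorted by start: SLOT1, SLOT2, SLOT3, SLOT4, SLOT5, SLOT6, SLOT7, SLOT8.
SLOT2 starts after SLOT1 ends, so SLOT1 has no further overlaps.
SLOT3 starts after SLOT2 ends, so SLOT2 has no further overlaps.
SLOT4 starts before SLOT3 ends → SLOT3 and SLOT4 overlap.
SLOT5 starts after SLOT3 ends, so SLOT3 has no further overlaps.
SLOT5 starts after SLOT4 ends, so SLOT4 has no further overlaps.
SLOT6 starts after SLOT5 ends, so SLOT5 has no further overlaps.
SLOT7 starts before SLOT6 ends → SLOT6 and SLOT7 overlap.
SLOT8 starts after SLOT6 ends.
SLOT8 starts after SLOT7 ends.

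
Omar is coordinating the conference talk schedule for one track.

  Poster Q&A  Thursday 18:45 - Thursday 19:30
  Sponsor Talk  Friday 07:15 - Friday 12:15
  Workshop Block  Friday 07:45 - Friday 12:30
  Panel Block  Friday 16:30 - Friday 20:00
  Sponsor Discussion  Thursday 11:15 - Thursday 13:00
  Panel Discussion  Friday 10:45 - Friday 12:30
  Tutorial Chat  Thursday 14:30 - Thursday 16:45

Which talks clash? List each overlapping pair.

Panel Discussion & Sponsor Talk, Panel Discussion & Workshop Block, Sponsor Talk & Workshop Block

Sorted by start: Sponsor Discussion, Tutorial Chat, Poster Q&A, Sponsor Talk, Workshop Block, Panel Discussion, Panel Block.
Tutorial Chat starts after Sponsor Discussion ends, so nothing later overlaps Sponsor Discussion either.
Poster Q&A starts after Tutorial Chat ends, so nothing later overlaps Tutorial Chat either.
Sponsor Talk starts after Poster Q&A ends, so nothing later overlaps Poster Q&A either.
Workshop Block starts before Sponsor Talk ends → Sponsor Talk and Workshop Block overlap.
Panel Discussion starts before Sponsor Talk ends → Sponsor Talk and Panel Discussion overlap.
Panel Block starts after Sponsor Talk ends.
Panel Discussion starts before Workshop Block ends → Workshop Block and Panel Discussion overlap.
Panel Block starts after Workshop Block ends.
Panel Block starts after Panel Discussion ends.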